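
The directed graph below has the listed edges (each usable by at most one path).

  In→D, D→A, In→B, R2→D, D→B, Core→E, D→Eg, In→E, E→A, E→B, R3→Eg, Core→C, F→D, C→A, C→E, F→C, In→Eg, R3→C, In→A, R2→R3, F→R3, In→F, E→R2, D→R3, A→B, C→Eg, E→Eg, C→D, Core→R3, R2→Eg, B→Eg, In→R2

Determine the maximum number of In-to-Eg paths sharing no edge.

Assign every edge capacity 1; by Menger, the answer equals the max flow.
Path In→Eg (+1); total 1.
Path In→E→Eg (+1); total 2.
Path In→D→Eg (+1); total 3.
Path In→R2→Eg (+1); total 4.
Path In→B→Eg (+1); total 5.
Path In→F→C→Eg (+1); total 6.
No residual In→Eg path; max flow = 6.
Certifying cut of size 6: {B→Eg, In→D, In→E, In→Eg, In→F, In→R2}.

6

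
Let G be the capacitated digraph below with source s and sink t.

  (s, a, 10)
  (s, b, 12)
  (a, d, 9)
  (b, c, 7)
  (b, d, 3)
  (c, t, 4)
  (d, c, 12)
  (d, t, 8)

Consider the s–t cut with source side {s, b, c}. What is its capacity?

Edges leaving {s, b, c}: s→a (10), b→d (3), c→t (4).
Cut capacity = 10 + 3 + 4 = 17.

17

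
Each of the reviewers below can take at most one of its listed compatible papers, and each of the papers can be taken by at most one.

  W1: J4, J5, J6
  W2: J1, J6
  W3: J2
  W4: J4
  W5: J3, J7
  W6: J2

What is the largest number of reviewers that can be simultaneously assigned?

5

Unit-capacity flow: source→left, listed edges, right→sink; max matching = max flow.
Augmenting path W1→J4 (+1); matched 1.
Augmenting path W2→J1 (+1); matched 2.
Augmenting path W3→J2 (+1); matched 3.
Augmenting path W5→J3 (+1); matched 4.
Augmenting path W4→J4→W1→J5 (+1); matched 5.
No augmenting path remains; maximum matching = 5.
König certificate: {W1, W2, W4, W5, J2} is a vertex cover of size 5 (every listed pair touches it), so no matching can be larger.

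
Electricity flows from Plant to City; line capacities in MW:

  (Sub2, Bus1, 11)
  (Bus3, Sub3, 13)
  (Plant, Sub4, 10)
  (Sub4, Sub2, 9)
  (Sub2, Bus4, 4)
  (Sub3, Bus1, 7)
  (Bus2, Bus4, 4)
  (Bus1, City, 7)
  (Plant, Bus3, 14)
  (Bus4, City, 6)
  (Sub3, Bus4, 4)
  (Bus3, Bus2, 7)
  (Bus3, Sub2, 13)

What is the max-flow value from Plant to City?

13

Augment Plant→Sub4→Sub2→Bus4→City: bottleneck 4, flow now 4.
Augment Plant→Sub4→Sub2→Bus1→City: bottleneck 5, flow now 9.
Augment Plant→Bus3→Sub2→Bus1→City: bottleneck 2, flow now 11.
Augment Plant→Bus3→Bus2→Bus4→City: bottleneck 2, flow now 13.
No augmenting path remains; maximum flow = 13.
In the residual graph, reachable from Plant: {Plant, Sub4, Bus3, Sub2, Bus2, Sub3, Bus4, Bus1}.
Min-cut edges: Bus4→City (6), Bus1→City (7); capacity 6 + 7 = 13.
This cut is saturated, so no flow can exceed 13.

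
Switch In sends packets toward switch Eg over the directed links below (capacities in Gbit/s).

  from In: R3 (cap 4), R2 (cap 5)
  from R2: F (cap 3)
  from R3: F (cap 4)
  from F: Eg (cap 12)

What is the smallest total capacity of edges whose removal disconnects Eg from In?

7

Augment In→R2→F→Eg: bottleneck 3, flow now 3.
Augment In→R3→F→Eg: bottleneck 4, flow now 7.
No augmenting path remains; maximum flow = 7.
By max-flow min-cut, the minimum cut capacity equals the max flow.
In the residual graph, reachable from In: {In, R2}.
Min-cut edges: In→R3 (4), R2→F (3); capacity 4 + 3 = 7.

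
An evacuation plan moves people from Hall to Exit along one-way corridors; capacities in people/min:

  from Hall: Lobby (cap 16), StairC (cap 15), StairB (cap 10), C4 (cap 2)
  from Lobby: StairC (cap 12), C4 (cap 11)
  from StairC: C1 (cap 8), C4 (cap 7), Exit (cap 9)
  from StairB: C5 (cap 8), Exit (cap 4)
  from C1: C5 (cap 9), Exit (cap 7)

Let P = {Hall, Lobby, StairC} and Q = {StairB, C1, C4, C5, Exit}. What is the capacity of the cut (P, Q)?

47

Edges leaving {Hall, Lobby, StairC}: Hall→StairB (10), Hall→C4 (2), Lobby→C4 (11), StairC→C1 (8), StairC→C4 (7), StairC→Exit (9).
Cut capacity = 10 + 2 + 11 + 8 + 7 + 9 = 47.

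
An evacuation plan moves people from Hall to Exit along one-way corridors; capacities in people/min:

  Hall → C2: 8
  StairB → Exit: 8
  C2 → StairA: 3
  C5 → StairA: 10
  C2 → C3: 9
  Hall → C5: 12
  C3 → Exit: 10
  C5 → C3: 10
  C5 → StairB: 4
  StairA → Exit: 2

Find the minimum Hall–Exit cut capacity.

Augment Hall→C5→StairA→Exit: bottleneck 2, flow now 2.
Augment Hall→C5→StairB→Exit: bottleneck 4, flow now 6.
Augment Hall→C5→C3→Exit: bottleneck 6, flow now 12.
Augment Hall→C2→C3→Exit: bottleneck 4, flow now 16.
No augmenting path remains; maximum flow = 16.
By max-flow min-cut, the minimum cut capacity equals the max flow.
In the residual graph, reachable from Hall: {Hall, C5, C2, StairA, C3}.
Min-cut edges: C5→StairB (4), StairA→Exit (2), C3→Exit (10); capacity 4 + 2 + 10 = 16.

16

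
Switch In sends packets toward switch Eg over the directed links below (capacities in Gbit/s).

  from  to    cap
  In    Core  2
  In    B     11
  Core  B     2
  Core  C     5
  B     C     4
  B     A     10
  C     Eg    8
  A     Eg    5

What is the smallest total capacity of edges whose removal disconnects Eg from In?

11

Augment In→Core→C→Eg: bottleneck 2, flow now 2.
Augment In→B→C→Eg: bottleneck 4, flow now 6.
Augment In→B→A→Eg: bottleneck 5, flow now 11.
No augmenting path remains; maximum flow = 11.
By max-flow min-cut, the minimum cut capacity equals the max flow.
In the residual graph, reachable from In: {In, B, A}.
Min-cut edges: In→Core (2), B→C (4), A→Eg (5); capacity 2 + 4 + 5 = 11.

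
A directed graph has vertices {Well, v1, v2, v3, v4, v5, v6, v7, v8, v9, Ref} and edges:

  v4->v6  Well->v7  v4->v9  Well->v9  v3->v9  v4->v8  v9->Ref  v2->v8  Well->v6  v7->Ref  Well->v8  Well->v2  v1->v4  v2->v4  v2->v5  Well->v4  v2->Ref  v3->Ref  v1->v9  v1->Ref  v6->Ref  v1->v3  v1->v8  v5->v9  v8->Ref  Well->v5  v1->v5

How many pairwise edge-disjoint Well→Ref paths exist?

Assign every edge capacity 1; by Menger, the answer equals the max flow.
Path Well→v2→Ref (+1); total 1.
Path Well→v6→Ref (+1); total 2.
Path Well→v7→Ref (+1); total 3.
Path Well→v8→Ref (+1); total 4.
Path Well→v9→Ref (+1); total 5.
No residual Well→Ref path; max flow = 5.
Certifying cut of size 5: {Well→v2, Well→v7, v6→Ref, v8→Ref, v9→Ref}.

5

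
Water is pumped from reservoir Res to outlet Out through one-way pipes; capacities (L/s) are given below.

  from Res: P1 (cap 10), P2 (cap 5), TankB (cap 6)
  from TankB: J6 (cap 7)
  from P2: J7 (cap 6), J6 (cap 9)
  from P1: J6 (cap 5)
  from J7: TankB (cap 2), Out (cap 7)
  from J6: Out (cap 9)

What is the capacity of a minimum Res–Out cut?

Augment Res→TankB→J6→Out: bottleneck 6, flow now 6.
Augment Res→P2→J7→Out: bottleneck 5, flow now 11.
Augment Res→P1→J6→Out: bottleneck 3, flow now 14.
No augmenting path remains; maximum flow = 14.
By max-flow min-cut, the minimum cut capacity equals the max flow.
In the residual graph, reachable from Res: {Res, TankB, P1, J6}.
Min-cut edges: Res→P2 (5), J6→Out (9); capacity 5 + 9 = 14.

14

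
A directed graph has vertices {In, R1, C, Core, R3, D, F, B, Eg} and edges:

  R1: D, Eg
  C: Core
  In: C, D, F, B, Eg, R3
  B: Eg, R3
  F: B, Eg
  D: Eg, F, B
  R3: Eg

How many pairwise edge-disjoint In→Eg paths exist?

5

Assign every edge capacity 1; by Menger, the answer equals the max flow.
Path In→Eg (+1); total 1.
Path In→R3→Eg (+1); total 2.
Path In→D→Eg (+1); total 3.
Path In→F→Eg (+1); total 4.
Path In→B→Eg (+1); total 5.
No residual In→Eg path; max flow = 5.
Certifying cut of size 5: {In→B, In→D, In→Eg, In→F, In→R3}.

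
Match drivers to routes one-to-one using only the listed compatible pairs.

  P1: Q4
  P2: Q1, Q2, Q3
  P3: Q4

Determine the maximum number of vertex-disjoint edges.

Unit-capacity flow: source→left, listed edges, right→sink; max matching = max flow.
Augmenting path P1→Q4 (+1); matched 1.
Augmenting path P2→Q1 (+1); matched 2.
No augmenting path remains; maximum matching = 2.
König certificate: {P2, Q4} is a vertex cover of size 2 (every listed pair touches it), so no matching can be larger.

2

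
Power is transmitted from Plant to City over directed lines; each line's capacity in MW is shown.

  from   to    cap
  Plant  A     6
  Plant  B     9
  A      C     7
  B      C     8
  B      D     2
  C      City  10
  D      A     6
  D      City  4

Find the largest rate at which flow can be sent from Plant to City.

12

Augment Plant→A→C→City: bottleneck 6, flow now 6.
Augment Plant→B→C→City: bottleneck 4, flow now 10.
Augment Plant→B→D→City: bottleneck 2, flow now 12.
No augmenting path remains; maximum flow = 12.
In the residual graph, reachable from Plant: {Plant, A, B, C}.
Min-cut edges: B→D (2), C→City (10); capacity 2 + 10 = 12.
This cut is saturated, so no flow can exceed 12.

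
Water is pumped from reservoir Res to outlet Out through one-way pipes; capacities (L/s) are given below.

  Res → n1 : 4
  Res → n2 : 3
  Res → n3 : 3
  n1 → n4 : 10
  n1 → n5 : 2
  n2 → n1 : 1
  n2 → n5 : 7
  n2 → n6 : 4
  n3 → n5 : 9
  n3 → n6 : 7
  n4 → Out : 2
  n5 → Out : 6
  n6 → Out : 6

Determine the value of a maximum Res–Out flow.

Augment Res→n1→n4→Out: bottleneck 2, flow now 2.
Augment Res→n1→n5→Out: bottleneck 2, flow now 4.
Augment Res→n2→n5→Out: bottleneck 3, flow now 7.
Augment Res→n3→n5→Out: bottleneck 1, flow now 8.
Augment Res→n3→n6→Out: bottleneck 2, flow now 10.
No augmenting path remains; maximum flow = 10.
In the residual graph, reachable from Res: {Res}.
Min-cut edges: Res→n1 (4), Res→n2 (3), Res→n3 (3); capacity 4 + 3 + 3 = 10.
This cut is saturated, so no flow can exceed 10.

10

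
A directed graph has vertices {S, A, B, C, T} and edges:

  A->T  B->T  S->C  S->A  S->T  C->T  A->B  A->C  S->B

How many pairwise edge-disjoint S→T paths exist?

4

Assign every edge capacity 1; by Menger, the answer equals the max flow.
Path S→T (+1); total 1.
Path S→A→T (+1); total 2.
Path S→B→T (+1); total 3.
Path S→C→T (+1); total 4.
No residual S→T path; max flow = 4.
Certifying cut of size 4: {S→A, S→B, S→C, S→T}.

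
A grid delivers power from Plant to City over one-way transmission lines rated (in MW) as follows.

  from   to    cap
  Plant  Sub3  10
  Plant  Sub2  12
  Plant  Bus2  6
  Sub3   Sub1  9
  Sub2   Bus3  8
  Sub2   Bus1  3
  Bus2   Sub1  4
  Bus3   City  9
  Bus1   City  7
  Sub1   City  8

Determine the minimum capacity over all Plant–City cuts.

19

Augment Plant→Sub3→Sub1→City: bottleneck 8, flow now 8.
Augment Plant→Sub2→Bus3→City: bottleneck 8, flow now 16.
Augment Plant→Sub2→Bus1→City: bottleneck 3, flow now 19.
No augmenting path remains; maximum flow = 19.
By max-flow min-cut, the minimum cut capacity equals the max flow.
In the residual graph, reachable from Plant: {Plant, Sub3, Sub2, Bus2, Sub1}.
Min-cut edges: Sub2→Bus3 (8), Sub2→Bus1 (3), Sub1→City (8); capacity 8 + 3 + 8 = 19.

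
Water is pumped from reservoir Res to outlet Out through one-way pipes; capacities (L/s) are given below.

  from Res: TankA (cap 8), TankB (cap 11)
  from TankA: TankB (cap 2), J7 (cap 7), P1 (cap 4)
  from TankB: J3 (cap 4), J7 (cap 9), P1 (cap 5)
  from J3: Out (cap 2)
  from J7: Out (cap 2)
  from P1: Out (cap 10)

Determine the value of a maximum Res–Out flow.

Augment Res→TankA→J7→Out: bottleneck 2, flow now 2.
Augment Res→TankA→P1→Out: bottleneck 4, flow now 6.
Augment Res→TankB→J3→Out: bottleneck 2, flow now 8.
Augment Res→TankB→P1→Out: bottleneck 5, flow now 13.
No augmenting path remains; maximum flow = 13.
In the residual graph, reachable from Res: {Res, TankA, TankB, J3, J7}.
Min-cut edges: TankA→P1 (4), TankB→P1 (5), J3→Out (2), J7→Out (2); capacity 4 + 5 + 2 + 2 = 13.
This cut is saturated, so no flow can exceed 13.

13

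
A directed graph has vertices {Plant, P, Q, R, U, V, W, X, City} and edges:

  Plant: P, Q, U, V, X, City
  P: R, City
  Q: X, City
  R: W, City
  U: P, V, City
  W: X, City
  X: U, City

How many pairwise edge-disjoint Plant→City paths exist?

Assign every edge capacity 1; by Menger, the answer equals the max flow.
Path Plant→City (+1); total 1.
Path Plant→P→City (+1); total 2.
Path Plant→Q→City (+1); total 3.
Path Plant→U→City (+1); total 4.
Path Plant→X→City (+1); total 5.
No residual Plant→City path; max flow = 5.
Certifying cut of size 5: {Plant→City, Plant→P, Plant→Q, Plant→U, Plant→X}.

5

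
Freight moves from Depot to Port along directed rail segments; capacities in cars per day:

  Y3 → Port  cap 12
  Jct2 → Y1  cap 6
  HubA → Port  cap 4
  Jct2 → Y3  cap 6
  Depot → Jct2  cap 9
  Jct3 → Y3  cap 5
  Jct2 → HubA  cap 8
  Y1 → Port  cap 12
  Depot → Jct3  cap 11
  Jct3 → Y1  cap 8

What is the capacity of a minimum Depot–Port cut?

20

Augment Depot→Jct2→Y3→Port: bottleneck 6, flow now 6.
Augment Depot→Jct2→HubA→Port: bottleneck 3, flow now 9.
Augment Depot→Jct3→Y3→Port: bottleneck 5, flow now 14.
Augment Depot→Jct3→Y1→Port: bottleneck 6, flow now 20.
No augmenting path remains; maximum flow = 20.
By max-flow min-cut, the minimum cut capacity equals the max flow.
In the residual graph, reachable from Depot: {Depot}.
Min-cut edges: Depot→Jct2 (9), Depot→Jct3 (11); capacity 9 + 11 = 20.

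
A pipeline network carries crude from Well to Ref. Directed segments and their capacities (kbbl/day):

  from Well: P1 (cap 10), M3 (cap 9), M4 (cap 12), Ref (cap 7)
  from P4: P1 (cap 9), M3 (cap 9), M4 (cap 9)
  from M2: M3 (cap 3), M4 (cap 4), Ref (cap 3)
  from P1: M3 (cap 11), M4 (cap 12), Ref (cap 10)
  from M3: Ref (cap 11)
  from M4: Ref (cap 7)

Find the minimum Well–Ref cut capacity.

33

Augment Well→Ref: bottleneck 7, flow now 7.
Augment Well→P1→Ref: bottleneck 10, flow now 17.
Augment Well→M3→Ref: bottleneck 9, flow now 26.
Augment Well→M4→Ref: bottleneck 7, flow now 33.
No augmenting path remains; maximum flow = 33.
By max-flow min-cut, the minimum cut capacity equals the max flow.
In the residual graph, reachable from Well: {Well, M4}.
Min-cut edges: Well→P1 (10), Well→M3 (9), Well→Ref (7), M4→Ref (7); capacity 10 + 9 + 7 + 7 = 33.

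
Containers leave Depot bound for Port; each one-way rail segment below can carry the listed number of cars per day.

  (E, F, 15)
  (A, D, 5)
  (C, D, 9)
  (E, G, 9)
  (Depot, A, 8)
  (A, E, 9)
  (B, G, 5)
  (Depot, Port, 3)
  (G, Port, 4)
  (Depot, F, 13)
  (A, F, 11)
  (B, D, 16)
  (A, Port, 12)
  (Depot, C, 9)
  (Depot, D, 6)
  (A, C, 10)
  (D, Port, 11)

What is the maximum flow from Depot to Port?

Augment Depot→Port: bottleneck 3, flow now 3.
Augment Depot→A→Port: bottleneck 8, flow now 11.
Augment Depot→D→Port: bottleneck 6, flow now 17.
Augment Depot→C→D→Port: bottleneck 5, flow now 22.
No augmenting path remains; maximum flow = 22.
In the residual graph, reachable from Depot: {Depot, C, D, F}.
Min-cut edges: Depot→A (8), Depot→Port (3), D→Port (11); capacity 8 + 3 + 11 = 22.
This cut is saturated, so no flow can exceed 22.

22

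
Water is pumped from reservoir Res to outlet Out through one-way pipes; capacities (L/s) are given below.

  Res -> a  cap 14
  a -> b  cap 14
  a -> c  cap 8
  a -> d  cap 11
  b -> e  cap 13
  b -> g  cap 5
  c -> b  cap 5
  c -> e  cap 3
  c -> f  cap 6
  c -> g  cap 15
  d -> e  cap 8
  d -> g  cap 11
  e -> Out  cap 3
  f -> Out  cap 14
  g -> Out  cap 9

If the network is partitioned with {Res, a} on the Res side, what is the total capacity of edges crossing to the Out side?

33

Edges leaving {Res, a}: a→b (14), a→c (8), a→d (11).
Cut capacity = 14 + 8 + 11 = 33.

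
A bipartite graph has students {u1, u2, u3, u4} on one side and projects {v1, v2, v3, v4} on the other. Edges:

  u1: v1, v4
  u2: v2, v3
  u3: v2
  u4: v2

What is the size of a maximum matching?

Unit-capacity flow: source→left, listed edges, right→sink; max matching = max flow.
Augmenting path u1→v1 (+1); matched 1.
Augmenting path u2→v2 (+1); matched 2.
Augmenting path u3→v2→u2→v3 (+1); matched 3.
No augmenting path remains; maximum matching = 3.
König certificate: {u1, u2, v2} is a vertex cover of size 3 (every listed pair touches it), so no matching can be larger.

3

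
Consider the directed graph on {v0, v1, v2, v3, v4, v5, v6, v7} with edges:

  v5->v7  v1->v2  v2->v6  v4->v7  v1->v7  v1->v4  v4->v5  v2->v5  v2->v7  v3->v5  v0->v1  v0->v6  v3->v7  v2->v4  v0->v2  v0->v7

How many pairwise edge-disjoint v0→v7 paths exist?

3

Assign every edge capacity 1; by Menger, the answer equals the max flow.
Path v0→v7 (+1); total 1.
Path v0→v1→v7 (+1); total 2.
Path v0→v2→v7 (+1); total 3.
No residual v0→v7 path; max flow = 3.
Certifying cut of size 3: {v0→v1, v0→v2, v0→v7}.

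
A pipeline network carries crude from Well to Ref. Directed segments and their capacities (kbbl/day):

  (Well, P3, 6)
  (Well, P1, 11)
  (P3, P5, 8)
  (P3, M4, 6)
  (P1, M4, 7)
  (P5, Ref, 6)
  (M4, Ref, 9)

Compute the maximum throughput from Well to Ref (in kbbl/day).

13

Augment Well→P3→P5→Ref: bottleneck 6, flow now 6.
Augment Well→P1→M4→Ref: bottleneck 7, flow now 13.
No augmenting path remains; maximum flow = 13.
In the residual graph, reachable from Well: {Well, P1}.
Min-cut edges: Well→P3 (6), P1→M4 (7); capacity 6 + 7 = 13.
This cut is saturated, so no flow can exceed 13.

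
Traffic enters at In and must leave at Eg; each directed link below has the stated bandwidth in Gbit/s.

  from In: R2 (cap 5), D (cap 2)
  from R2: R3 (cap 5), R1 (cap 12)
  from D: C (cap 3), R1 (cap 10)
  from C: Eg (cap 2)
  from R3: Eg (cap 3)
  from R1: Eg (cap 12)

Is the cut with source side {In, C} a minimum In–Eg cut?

No — its capacity is 9, but the minimum cut has capacity 7.

Given cut capacity: 5 + 2 + 2 = 9.
Augment In→R2→R3→Eg: bottleneck 3, flow now 3.
Augment In→R2→R1→Eg: bottleneck 2, flow now 5.
Augment In→D→C→Eg: bottleneck 2, flow now 7.
No augmenting path remains; maximum flow = 7.
In the residual graph, reachable from In: {In}.
Min-cut edges: In→R2 (5), In→D (2); capacity 5 + 2 = 7.
Cut capacity 9 exceeds the max flow 7, so it is not minimum.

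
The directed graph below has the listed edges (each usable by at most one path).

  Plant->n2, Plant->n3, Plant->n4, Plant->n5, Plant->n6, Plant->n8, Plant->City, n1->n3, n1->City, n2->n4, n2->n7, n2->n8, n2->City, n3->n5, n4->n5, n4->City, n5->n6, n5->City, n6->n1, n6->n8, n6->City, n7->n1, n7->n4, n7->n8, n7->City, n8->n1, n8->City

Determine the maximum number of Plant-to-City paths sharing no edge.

7

Assign every edge capacity 1; by Menger, the answer equals the max flow.
Path Plant→City (+1); total 1.
Path Plant→n2→City (+1); total 2.
Path Plant→n4→City (+1); total 3.
Path Plant→n5→City (+1); total 4.
Path Plant→n6→City (+1); total 5.
Path Plant→n8→City (+1); total 6.
Path Plant→n3→n5→n6→n1→City (+1); total 7.
No residual Plant→City path; max flow = 7.
Certifying cut of size 7: {Plant→City, Plant→n2, Plant→n3, Plant→n4, Plant→n5, Plant→n6, Plant→n8}.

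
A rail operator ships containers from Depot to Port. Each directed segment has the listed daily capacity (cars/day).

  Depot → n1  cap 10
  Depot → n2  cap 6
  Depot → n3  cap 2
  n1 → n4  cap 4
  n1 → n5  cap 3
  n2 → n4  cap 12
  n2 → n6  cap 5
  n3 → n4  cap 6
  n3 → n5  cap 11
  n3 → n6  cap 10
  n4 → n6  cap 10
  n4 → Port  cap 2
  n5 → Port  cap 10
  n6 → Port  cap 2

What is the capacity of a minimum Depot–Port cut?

9

Augment Depot→n1→n4→Port: bottleneck 2, flow now 2.
Augment Depot→n1→n5→Port: bottleneck 3, flow now 5.
Augment Depot→n2→n6→Port: bottleneck 2, flow now 7.
Augment Depot→n3→n5→Port: bottleneck 2, flow now 9.
No augmenting path remains; maximum flow = 9.
By max-flow min-cut, the minimum cut capacity equals the max flow.
In the residual graph, reachable from Depot: {Depot, n1, n2, n4, n6}.
Min-cut edges: Depot→n3 (2), n1→n5 (3), n4→Port (2), n6→Port (2); capacity 2 + 3 + 2 + 2 = 9.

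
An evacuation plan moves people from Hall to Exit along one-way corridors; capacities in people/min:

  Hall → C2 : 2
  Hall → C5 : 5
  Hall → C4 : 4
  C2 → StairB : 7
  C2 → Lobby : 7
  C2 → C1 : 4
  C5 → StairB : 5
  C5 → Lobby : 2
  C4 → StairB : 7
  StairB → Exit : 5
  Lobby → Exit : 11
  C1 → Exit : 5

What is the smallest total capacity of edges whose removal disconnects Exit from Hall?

Augment Hall→C2→StairB→Exit: bottleneck 2, flow now 2.
Augment Hall→C5→StairB→Exit: bottleneck 3, flow now 5.
Augment Hall→C5→Lobby→Exit: bottleneck 2, flow now 7.
Augment Hall→C4→StairB→C2→Lobby→Exit: bottleneck 2, flow now 9. (uses reverse residual edge)
No augmenting path remains; maximum flow = 9.
By max-flow min-cut, the minimum cut capacity equals the max flow.
In the residual graph, reachable from Hall: {Hall, C5, C4, StairB}.
Min-cut edges: Hall→C2 (2), C5→Lobby (2), StairB→Exit (5); capacity 2 + 2 + 5 = 9.

9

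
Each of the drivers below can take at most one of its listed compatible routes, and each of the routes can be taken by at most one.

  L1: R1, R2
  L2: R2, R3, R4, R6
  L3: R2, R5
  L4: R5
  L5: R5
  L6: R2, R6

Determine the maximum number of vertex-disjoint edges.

Unit-capacity flow: source→left, listed edges, right→sink; max matching = max flow.
Augmenting path L1→R1 (+1); matched 1.
Augmenting path L2→R2 (+1); matched 2.
Augmenting path L3→R5 (+1); matched 3.
Augmenting path L6→R6 (+1); matched 4.
Augmenting path L4→R5→L3→R2→L2→R3 (+1); matched 5.
No augmenting path remains; maximum matching = 5.
König certificate: {L1, L2, L3, L6, R5} is a vertex cover of size 5 (every listed pair touches it), so no matching can be larger.

5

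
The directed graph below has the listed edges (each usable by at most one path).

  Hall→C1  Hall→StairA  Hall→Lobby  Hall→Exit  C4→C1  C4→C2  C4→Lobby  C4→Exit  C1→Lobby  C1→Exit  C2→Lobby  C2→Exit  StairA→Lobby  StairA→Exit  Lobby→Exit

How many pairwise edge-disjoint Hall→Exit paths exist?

Assign every edge capacity 1; by Menger, the answer equals the max flow.
Path Hall→Exit (+1); total 1.
Path Hall→C1→Exit (+1); total 2.
Path Hall→StairA→Exit (+1); total 3.
Path Hall→Lobby→Exit (+1); total 4.
No residual Hall→Exit path; max flow = 4.
Certifying cut of size 4: {Hall→C1, Hall→Exit, Hall→Lobby, Hall→StairA}.

4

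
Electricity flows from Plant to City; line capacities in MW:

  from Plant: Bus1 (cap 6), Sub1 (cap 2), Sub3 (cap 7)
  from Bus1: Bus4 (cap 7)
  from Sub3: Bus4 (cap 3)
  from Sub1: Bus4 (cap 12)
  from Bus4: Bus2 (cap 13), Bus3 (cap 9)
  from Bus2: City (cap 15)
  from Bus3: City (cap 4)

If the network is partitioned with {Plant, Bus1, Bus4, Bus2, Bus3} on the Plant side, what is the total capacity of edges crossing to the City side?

28

Edges leaving {Plant, Bus1, Bus4, Bus2, Bus3}: Plant→Sub3 (7), Plant→Sub1 (2), Bus2→City (15), Bus3→City (4).
Cut capacity = 7 + 2 + 15 + 4 = 28.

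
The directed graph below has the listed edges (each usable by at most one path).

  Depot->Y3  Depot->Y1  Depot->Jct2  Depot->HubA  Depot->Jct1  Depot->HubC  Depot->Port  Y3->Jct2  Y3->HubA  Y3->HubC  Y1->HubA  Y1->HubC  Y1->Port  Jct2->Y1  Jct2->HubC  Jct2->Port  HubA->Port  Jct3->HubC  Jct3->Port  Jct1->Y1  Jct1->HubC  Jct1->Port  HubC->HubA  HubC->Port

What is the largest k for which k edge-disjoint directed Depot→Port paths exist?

6

Assign every edge capacity 1; by Menger, the answer equals the max flow.
Path Depot→Port (+1); total 1.
Path Depot→Y1→Port (+1); total 2.
Path Depot→Jct2→Port (+1); total 3.
Path Depot→HubA→Port (+1); total 4.
Path Depot→Jct1→Port (+1); total 5.
Path Depot→HubC→Port (+1); total 6.
No residual Depot→Port path; max flow = 6.
Certifying cut of size 6: {Depot→Jct1, Depot→Port, HubA→Port, HubC→Port, Jct2→Port, Y1→Port}.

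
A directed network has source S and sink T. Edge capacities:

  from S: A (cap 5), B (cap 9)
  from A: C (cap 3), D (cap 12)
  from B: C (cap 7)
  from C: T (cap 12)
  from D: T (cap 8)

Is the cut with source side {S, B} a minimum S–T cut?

Yes — it is a minimum cut (capacity 12).

Given cut capacity: 5 + 7 = 12.
Augment S→A→C→T: bottleneck 3, flow now 3.
Augment S→A→D→T: bottleneck 2, flow now 5.
Augment S→B→C→T: bottleneck 7, flow now 12.
No augmenting path remains; maximum flow = 12.
Cut capacity 12 equals the max flow, so it is a minimum cut.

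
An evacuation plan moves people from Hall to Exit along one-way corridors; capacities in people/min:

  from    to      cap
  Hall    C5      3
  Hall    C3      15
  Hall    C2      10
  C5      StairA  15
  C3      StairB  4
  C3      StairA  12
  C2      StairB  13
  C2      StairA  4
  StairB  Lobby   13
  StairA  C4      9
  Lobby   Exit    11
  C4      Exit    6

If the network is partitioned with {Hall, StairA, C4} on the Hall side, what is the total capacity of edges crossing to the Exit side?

34

Edges leaving {Hall, StairA, C4}: Hall→C5 (3), Hall→C3 (15), Hall→C2 (10), C4→Exit (6).
Cut capacity = 3 + 15 + 10 + 6 = 34.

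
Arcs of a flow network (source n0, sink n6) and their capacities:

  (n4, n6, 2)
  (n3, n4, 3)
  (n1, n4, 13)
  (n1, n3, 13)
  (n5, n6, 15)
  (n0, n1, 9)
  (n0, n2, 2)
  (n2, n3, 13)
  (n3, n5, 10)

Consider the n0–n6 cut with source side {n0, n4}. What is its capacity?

13

Edges leaving {n0, n4}: n0→n1 (9), n0→n2 (2), n4→n6 (2).
Cut capacity = 9 + 2 + 2 = 13.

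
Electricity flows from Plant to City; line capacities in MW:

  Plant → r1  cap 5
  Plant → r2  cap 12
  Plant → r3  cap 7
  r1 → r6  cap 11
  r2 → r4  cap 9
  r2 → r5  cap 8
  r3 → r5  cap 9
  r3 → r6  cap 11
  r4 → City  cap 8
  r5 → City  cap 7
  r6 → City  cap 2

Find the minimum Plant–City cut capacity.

Augment Plant→r1→r6→City: bottleneck 2, flow now 2.
Augment Plant→r2→r4→City: bottleneck 8, flow now 10.
Augment Plant→r2→r5→City: bottleneck 4, flow now 14.
Augment Plant→r3→r5→City: bottleneck 3, flow now 17.
No augmenting path remains; maximum flow = 17.
By max-flow min-cut, the minimum cut capacity equals the max flow.
In the residual graph, reachable from Plant: {Plant, r1, r2, r3, r4, r5, r6}.
Min-cut edges: r4→City (8), r5→City (7), r6→City (2); capacity 8 + 7 + 2 = 17.

17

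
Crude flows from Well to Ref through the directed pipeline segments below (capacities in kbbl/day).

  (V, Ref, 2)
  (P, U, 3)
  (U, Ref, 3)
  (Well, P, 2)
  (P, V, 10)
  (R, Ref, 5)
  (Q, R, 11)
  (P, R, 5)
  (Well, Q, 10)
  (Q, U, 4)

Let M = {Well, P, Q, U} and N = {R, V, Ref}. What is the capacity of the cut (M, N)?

29

Edges leaving {Well, P, Q, U}: P→R (5), P→V (10), Q→R (11), U→Ref (3).
Cut capacity = 5 + 10 + 11 + 3 = 29.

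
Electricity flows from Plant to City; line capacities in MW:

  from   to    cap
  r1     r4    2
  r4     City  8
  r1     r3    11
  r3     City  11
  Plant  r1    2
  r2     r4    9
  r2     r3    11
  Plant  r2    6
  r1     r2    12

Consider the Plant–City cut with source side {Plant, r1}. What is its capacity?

31

Edges leaving {Plant, r1}: Plant→r2 (6), r1→r2 (12), r1→r3 (11), r1→r4 (2).
Cut capacity = 6 + 12 + 11 + 2 = 31.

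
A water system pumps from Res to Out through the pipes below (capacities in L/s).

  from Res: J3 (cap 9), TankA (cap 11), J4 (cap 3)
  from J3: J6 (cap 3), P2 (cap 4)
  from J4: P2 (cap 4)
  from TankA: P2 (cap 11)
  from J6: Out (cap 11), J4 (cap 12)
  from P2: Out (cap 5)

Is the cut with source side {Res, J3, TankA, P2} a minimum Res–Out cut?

No — its capacity is 11, but the minimum cut has capacity 8.

Given cut capacity: 3 + 3 + 5 = 11.
Augment Res→J3→J6→Out: bottleneck 3, flow now 3.
Augment Res→J3→P2→Out: bottleneck 4, flow now 7.
Augment Res→J4→P2→Out: bottleneck 1, flow now 8.
No augmenting path remains; maximum flow = 8.
In the residual graph, reachable from Res: {Res, J3, J4, TankA, P2}.
Min-cut edges: J3→J6 (3), P2→Out (5); capacity 3 + 5 = 8.
Cut capacity 11 exceeds the max flow 8, so it is not minimum.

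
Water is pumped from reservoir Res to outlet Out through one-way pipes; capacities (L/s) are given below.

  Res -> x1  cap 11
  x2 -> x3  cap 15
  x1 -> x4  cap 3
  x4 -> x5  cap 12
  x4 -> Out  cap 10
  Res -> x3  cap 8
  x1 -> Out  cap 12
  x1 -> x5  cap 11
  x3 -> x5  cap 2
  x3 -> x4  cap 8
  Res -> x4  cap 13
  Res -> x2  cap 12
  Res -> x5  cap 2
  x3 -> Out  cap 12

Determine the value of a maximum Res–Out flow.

33

Augment Res→x1→Out: bottleneck 11, flow now 11.
Augment Res→x3→Out: bottleneck 8, flow now 19.
Augment Res→x4→Out: bottleneck 10, flow now 29.
Augment Res→x2→x3→Out: bottleneck 4, flow now 33.
No augmenting path remains; maximum flow = 33.
In the residual graph, reachable from Res: {Res, x2, x3, x4, x5}.
Min-cut edges: Res→x1 (11), x3→Out (12), x4→Out (10); capacity 11 + 12 + 10 = 33.
This cut is saturated, so no flow can exceed 33.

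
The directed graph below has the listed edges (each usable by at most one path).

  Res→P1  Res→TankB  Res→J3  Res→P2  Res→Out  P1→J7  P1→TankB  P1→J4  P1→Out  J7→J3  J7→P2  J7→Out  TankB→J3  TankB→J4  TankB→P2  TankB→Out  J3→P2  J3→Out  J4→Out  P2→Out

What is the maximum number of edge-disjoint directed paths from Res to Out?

Assign every edge capacity 1; by Menger, the answer equals the max flow.
Path Res→Out (+1); total 1.
Path Res→P1→Out (+1); total 2.
Path Res→TankB→Out (+1); total 3.
Path Res→J3→Out (+1); total 4.
Path Res→P2→Out (+1); total 5.
No residual Res→Out path; max flow = 5.
Certifying cut of size 5: {Res→J3, Res→Out, Res→P1, Res→P2, Res→TankB}.

5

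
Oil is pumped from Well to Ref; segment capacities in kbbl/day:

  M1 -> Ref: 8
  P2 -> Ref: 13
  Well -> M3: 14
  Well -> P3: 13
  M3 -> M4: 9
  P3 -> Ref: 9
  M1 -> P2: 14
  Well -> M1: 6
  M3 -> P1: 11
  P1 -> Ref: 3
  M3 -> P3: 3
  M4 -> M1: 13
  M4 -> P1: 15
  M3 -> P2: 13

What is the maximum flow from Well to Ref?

Augment Well→M1→Ref: bottleneck 6, flow now 6.
Augment Well→P3→Ref: bottleneck 9, flow now 15.
Augment Well→M3→P1→Ref: bottleneck 3, flow now 18.
Augment Well→M3→P2→Ref: bottleneck 11, flow now 29.
No augmenting path remains; maximum flow = 29.
In the residual graph, reachable from Well: {Well, P3}.
Min-cut edges: Well→M3 (14), Well→M1 (6), P3→Ref (9); capacity 14 + 6 + 9 = 29.
This cut is saturated, so no flow can exceed 29.

29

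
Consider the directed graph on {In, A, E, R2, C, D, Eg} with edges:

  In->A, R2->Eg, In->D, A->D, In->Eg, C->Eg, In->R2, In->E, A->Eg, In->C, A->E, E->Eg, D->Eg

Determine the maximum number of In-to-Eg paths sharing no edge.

Assign every edge capacity 1; by Menger, the answer equals the max flow.
Path In→Eg (+1); total 1.
Path In→A→Eg (+1); total 2.
Path In→E→Eg (+1); total 3.
Path In→R2→Eg (+1); total 4.
Path In→C→Eg (+1); total 5.
Path In→D→Eg (+1); total 6.
No residual In→Eg path; max flow = 6.
Certifying cut of size 6: {In→A, In→C, In→D, In→E, In→Eg, In→R2}.

6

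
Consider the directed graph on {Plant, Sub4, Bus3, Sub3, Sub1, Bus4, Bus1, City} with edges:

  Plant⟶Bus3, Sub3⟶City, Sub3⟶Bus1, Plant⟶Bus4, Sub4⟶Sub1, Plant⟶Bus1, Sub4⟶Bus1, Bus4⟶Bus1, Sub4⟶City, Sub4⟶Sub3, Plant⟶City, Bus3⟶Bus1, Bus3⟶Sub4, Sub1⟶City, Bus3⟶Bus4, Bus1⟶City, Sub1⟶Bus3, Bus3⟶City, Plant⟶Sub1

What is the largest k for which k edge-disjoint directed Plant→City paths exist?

4

Assign every edge capacity 1; by Menger, the answer equals the max flow.
Path Plant→City (+1); total 1.
Path Plant→Bus3→City (+1); total 2.
Path Plant→Sub1→City (+1); total 3.
Path Plant→Bus1→City (+1); total 4.
No residual Plant→City path; max flow = 4.
Certifying cut of size 4: {Bus1→City, Plant→Bus3, Plant→City, Plant→Sub1}.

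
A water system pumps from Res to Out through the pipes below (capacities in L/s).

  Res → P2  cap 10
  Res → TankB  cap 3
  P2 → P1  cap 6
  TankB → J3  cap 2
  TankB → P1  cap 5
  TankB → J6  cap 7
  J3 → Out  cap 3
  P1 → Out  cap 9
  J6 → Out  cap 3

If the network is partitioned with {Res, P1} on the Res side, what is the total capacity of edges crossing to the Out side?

22

Edges leaving {Res, P1}: Res→P2 (10), Res→TankB (3), P1→Out (9).
Cut capacity = 10 + 3 + 9 = 22.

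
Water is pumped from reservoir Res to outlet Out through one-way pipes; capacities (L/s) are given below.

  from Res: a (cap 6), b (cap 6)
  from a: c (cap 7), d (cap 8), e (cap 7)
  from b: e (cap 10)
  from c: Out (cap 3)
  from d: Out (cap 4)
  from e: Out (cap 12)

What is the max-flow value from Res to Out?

12

Augment Res→a→c→Out: bottleneck 3, flow now 3.
Augment Res→a→d→Out: bottleneck 3, flow now 6.
Augment Res→b→e→Out: bottleneck 6, flow now 12.
No augmenting path remains; maximum flow = 12.
In the residual graph, reachable from Res: {Res}.
Min-cut edges: Res→a (6), Res→b (6); capacity 6 + 6 = 12.
This cut is saturated, so no flow can exceed 12.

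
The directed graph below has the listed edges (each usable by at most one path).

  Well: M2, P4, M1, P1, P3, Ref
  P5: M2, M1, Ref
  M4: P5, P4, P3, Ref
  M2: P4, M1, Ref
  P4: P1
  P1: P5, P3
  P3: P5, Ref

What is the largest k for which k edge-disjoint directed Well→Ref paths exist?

4

Assign every edge capacity 1; by Menger, the answer equals the max flow.
Path Well→Ref (+1); total 1.
Path Well→M2→Ref (+1); total 2.
Path Well→P3→Ref (+1); total 3.
Path Well→P1→P5→Ref (+1); total 4.
No residual Well→Ref path; max flow = 4.
Certifying cut of size 4: {M2→Ref, P3→Ref, P5→Ref, Well→Ref}.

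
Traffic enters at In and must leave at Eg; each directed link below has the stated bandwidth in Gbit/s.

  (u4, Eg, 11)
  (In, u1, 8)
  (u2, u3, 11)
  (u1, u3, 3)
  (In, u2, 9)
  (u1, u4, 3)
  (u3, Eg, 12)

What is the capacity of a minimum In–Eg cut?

Augment In→u1→u3→Eg: bottleneck 3, flow now 3.
Augment In→u1→u4→Eg: bottleneck 3, flow now 6.
Augment In→u2→u3→Eg: bottleneck 9, flow now 15.
No augmenting path remains; maximum flow = 15.
By max-flow min-cut, the minimum cut capacity equals the max flow.
In the residual graph, reachable from In: {In, u1}.
Min-cut edges: In→u2 (9), u1→u3 (3), u1→u4 (3); capacity 9 + 3 + 3 = 15.

15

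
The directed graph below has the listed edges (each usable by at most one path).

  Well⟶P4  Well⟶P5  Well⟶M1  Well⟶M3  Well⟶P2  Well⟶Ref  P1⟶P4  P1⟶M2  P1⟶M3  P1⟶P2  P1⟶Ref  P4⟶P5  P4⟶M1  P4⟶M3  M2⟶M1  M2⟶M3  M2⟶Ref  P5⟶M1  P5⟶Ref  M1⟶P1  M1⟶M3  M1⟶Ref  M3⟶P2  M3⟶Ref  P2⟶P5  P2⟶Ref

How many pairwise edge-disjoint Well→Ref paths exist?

Assign every edge capacity 1; by Menger, the answer equals the max flow.
Path Well→Ref (+1); total 1.
Path Well→P5→Ref (+1); total 2.
Path Well→M1→Ref (+1); total 3.
Path Well→M3→Ref (+1); total 4.
Path Well→P2→Ref (+1); total 5.
Path Well→P4→M1→P1→Ref (+1); total 6.
No residual Well→Ref path; max flow = 6.
Certifying cut of size 6: {Well→M1, Well→M3, Well→P2, Well→P4, Well→P5, Well→Ref}.

6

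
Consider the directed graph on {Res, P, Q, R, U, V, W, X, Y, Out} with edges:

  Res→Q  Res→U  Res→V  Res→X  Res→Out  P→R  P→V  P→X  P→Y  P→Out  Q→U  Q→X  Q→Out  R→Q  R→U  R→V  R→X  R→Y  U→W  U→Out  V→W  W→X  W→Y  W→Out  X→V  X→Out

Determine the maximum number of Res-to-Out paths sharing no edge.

Assign every edge capacity 1; by Menger, the answer equals the max flow.
Path Res→Out (+1); total 1.
Path Res→Q→Out (+1); total 2.
Path Res→U→Out (+1); total 3.
Path Res→X→Out (+1); total 4.
Path Res→V→W→Out (+1); total 5.
No residual Res→Out path; max flow = 5.
Certifying cut of size 5: {Res→Out, Res→Q, Res→U, Res→V, Res→X}.

5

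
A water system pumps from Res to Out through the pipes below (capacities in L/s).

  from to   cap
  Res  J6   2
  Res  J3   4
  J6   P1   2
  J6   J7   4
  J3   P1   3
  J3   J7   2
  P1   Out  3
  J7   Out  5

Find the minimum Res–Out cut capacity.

6

Augment Res→J6→P1→Out: bottleneck 2, flow now 2.
Augment Res→J3→P1→Out: bottleneck 1, flow now 3.
Augment Res→J3→J7→Out: bottleneck 2, flow now 5.
Augment Res→J3→P1→J6→J7→Out: bottleneck 1, flow now 6. (uses reverse residual edge)
No augmenting path remains; maximum flow = 6.
By max-flow min-cut, the minimum cut capacity equals the max flow.
In the residual graph, reachable from Res: {Res}.
Min-cut edges: Res→J6 (2), Res→J3 (4); capacity 2 + 4 = 6.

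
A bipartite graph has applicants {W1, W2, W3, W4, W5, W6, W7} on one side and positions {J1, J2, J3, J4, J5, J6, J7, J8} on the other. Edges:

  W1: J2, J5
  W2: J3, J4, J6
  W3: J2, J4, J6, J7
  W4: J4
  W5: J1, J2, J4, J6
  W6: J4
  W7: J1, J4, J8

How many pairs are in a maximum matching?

Unit-capacity flow: source→left, listed edges, right→sink; max matching = max flow.
Augmenting path W1→J2 (+1); matched 1.
Augmenting path W2→J3 (+1); matched 2.
Augmenting path W3→J4 (+1); matched 3.
Augmenting path W5→J1 (+1); matched 4.
Augmenting path W7→J8 (+1); matched 5.
Augmenting path W4→J4→W3→J6 (+1); matched 6.
No augmenting path remains; maximum matching = 6.
König certificate: {W1, W2, W3, W5, W7, J4} is a vertex cover of size 6 (every listed pair touches it), so no matching can be larger.

6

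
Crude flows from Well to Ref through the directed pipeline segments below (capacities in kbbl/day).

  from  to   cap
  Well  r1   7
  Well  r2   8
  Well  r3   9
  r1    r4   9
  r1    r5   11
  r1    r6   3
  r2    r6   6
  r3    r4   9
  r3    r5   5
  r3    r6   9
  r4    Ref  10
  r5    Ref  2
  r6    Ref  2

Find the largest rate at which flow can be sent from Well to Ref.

14

Augment Well→r1→r4→Ref: bottleneck 7, flow now 7.
Augment Well→r2→r6→Ref: bottleneck 2, flow now 9.
Augment Well→r3→r4→Ref: bottleneck 3, flow now 12.
Augment Well→r3→r5→Ref: bottleneck 2, flow now 14.
No augmenting path remains; maximum flow = 14.
In the residual graph, reachable from Well: {Well, r1, r2, r3, r4, r5, r6}.
Min-cut edges: r4→Ref (10), r5→Ref (2), r6→Ref (2); capacity 10 + 2 + 2 = 14.
This cut is saturated, so no flow can exceed 14.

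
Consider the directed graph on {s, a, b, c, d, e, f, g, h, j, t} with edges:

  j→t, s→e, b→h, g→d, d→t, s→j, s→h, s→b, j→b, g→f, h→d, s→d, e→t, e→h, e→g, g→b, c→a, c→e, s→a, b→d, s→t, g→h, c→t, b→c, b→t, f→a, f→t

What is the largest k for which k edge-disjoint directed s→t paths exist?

Assign every edge capacity 1; by Menger, the answer equals the max flow.
Path s→t (+1); total 1.
Path s→b→t (+1); total 2.
Path s→d→t (+1); total 3.
Path s→e→t (+1); total 4.
Path s→j→t (+1); total 5.
No residual s→t path; max flow = 5.
Certifying cut of size 5: {d→t, s→b, s→e, s→j, s→t}.

5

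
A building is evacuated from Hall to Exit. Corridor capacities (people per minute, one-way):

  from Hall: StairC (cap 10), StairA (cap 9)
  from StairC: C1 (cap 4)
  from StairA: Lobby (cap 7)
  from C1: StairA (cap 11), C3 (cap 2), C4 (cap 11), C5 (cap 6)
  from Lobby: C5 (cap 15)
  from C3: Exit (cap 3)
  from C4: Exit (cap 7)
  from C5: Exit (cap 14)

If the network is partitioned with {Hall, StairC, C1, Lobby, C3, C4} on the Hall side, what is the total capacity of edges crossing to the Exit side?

Edges leaving {Hall, StairC, C1, Lobby, C3, C4}: Hall→StairA (9), C1→StairA (11), C1→C5 (6), Lobby→C5 (15), C3→Exit (3), C4→Exit (7).
Cut capacity = 9 + 11 + 6 + 15 + 3 + 7 = 51.

51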